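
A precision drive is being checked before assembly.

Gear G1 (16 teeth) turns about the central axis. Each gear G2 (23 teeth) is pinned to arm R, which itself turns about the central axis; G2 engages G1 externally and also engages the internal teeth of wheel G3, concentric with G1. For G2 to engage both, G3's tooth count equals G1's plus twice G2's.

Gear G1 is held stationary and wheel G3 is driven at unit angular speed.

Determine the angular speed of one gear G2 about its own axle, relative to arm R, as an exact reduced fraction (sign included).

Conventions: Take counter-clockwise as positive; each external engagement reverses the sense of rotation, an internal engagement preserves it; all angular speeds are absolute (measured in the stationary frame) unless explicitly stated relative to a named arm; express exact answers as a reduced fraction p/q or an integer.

planetary set (16T centre, 23T on arm, 62T internal) — Willis relation
ring teeth: 16 + 2·23 = 62
16(ω_sun−ω_arm) = −62(ω_ring−ω_arm),  ω_sun = 0, ω_ring = 1
16(0−ω_arm) = −62(1−ω_arm)  ⇒  78·ω_arm = 62  ⇒  ω_arm = 31/39
sun–planet mesh: 16·(0−31/39) = −23·(ω_p−ω_arm)  ⇒  ω_p−ω_arm = 496/897
exact speed ratio = 496/897

496/897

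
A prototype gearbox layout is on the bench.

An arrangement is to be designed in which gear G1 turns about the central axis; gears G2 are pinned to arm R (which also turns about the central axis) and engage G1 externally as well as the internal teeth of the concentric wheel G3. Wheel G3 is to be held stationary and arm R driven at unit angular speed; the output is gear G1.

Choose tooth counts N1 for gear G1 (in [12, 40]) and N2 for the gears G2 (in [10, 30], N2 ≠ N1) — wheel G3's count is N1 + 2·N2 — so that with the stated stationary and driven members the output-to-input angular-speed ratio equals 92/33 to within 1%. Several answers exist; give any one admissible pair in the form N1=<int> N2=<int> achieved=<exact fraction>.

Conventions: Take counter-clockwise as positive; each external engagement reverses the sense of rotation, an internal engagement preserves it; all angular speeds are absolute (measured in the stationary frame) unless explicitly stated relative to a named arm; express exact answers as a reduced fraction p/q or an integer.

N1=33 N2=13 achieved=92/33

class = planetary set [ratio 92/33 wanted; Willis about the carrier]
Willis with ω_ring = 0: ω_sun/ω_arm = (N1+N3)/N1; set equal to 92/33  ⇒  N3/N1 = 92/33 − 1 = 59/33
N3 = N1 + 2·N2  ⇒  N2/N1 = (N3/N1 − 1)/2 = (59/33 − 1)/2 = 13/33
smallest multiple with N1 ≥ 12 and N2 ≥ 10: k = 1  ⇒  N1 = 1·33 = 33, N2 = 1·13 = 13 (N1 ≤ 40, N2 ≤ 30, N2 ≠ N1 ✓), N3 = 33 + 2·13 = 59
check: (N1+N3)/N1 with N1 = 33, N3 = 59 gives 92/33; |achieved − target| = 0 ≤ 23/825 ✓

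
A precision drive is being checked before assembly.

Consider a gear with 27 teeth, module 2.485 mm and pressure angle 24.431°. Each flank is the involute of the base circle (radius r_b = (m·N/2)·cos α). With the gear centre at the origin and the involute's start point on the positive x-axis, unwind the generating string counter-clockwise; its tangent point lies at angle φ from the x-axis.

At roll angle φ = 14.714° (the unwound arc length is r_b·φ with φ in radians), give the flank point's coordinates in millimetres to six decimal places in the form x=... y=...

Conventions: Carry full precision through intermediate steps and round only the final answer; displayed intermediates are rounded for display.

x=31.534293 y=0.171300

single-mesh involute tooth geometry (27T wheel at module 2.485)
pitch radius r_p = m·N/2 = 2.485·27/2 = 33.547500
base radius r_b = r_p·cos α = 33.547500·cos 24.431° = 30.543657
roll angle φ = 14.714° = 0.25680775 rad
x = r_b·(cos φ + φ·sin φ) = 31.534293
y = r_b·(sin φ − φ·cos φ) = 0.171300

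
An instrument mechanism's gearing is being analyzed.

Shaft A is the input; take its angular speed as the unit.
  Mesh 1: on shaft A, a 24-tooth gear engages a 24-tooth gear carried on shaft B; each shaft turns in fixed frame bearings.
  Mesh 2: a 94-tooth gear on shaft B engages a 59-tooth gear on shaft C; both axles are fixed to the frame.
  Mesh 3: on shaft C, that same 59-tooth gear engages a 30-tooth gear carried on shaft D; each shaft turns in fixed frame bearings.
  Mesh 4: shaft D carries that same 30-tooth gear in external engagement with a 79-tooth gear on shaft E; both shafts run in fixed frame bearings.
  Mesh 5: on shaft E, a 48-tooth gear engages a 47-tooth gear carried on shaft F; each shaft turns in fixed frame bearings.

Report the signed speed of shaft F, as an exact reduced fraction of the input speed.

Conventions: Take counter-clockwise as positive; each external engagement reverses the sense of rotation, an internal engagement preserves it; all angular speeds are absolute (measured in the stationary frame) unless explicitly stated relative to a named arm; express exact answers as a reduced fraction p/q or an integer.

-96/79

5-mesh fixed-axis compound train (all bearings frame-fixed)
mesh 1 [24T→24T]: |ω|/ω_in = 1×24/24 = 1, sense flips to −
mesh 2 [94T→59T]: |ω|/ω_in = 1×94/59 = 94/59, sense flips to +
mesh 3 [59T→30T]: |ω|/ω_in = (94/59)×59/30 = 47/15, sense flips to −
mesh 4 [30T→79T]: |ω|/ω_in = (47/15)×30/79 = 94/79, sense flips to +
mesh 5 [48T→47T]: |ω|/ω_in = (94/79)×48/47 = 96/79, sense flips to −
signed output speed (× input speed) = -96/79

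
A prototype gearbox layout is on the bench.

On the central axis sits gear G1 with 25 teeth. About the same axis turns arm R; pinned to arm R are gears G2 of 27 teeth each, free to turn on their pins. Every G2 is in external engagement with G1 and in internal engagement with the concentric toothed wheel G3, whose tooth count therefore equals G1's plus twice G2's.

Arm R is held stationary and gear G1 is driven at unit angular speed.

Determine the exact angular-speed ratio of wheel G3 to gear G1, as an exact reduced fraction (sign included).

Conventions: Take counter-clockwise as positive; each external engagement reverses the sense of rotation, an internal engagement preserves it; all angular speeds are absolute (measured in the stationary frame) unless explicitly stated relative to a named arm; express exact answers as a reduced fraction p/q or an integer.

recognized (axles ride arm R): planetary set, 25/27/79 teeth
ring teeth: 25 + 2·27 = 79
25(ω_sun−ω_arm) = −79(ω_ring−ω_arm),  ω_arm = 0, ω_sun = 1
ω_ring = 0 − (25/79)(1−0) = -25/79
ω_out/ω_in = -25/79

-25/79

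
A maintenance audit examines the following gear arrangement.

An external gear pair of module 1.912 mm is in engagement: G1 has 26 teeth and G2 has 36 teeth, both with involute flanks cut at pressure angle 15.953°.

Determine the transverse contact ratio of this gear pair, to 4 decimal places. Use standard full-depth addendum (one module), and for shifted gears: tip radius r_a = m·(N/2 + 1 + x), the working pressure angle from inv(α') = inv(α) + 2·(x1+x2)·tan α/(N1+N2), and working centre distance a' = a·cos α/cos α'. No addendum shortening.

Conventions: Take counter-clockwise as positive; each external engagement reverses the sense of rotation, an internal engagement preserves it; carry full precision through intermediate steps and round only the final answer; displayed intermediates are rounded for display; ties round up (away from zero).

recognized (one external pair, fixed centres): single-mesh tooth geometry, m = 1.912, N1 = 26, N2 = 36
base radii: r_b1 = 23.898733, r_b2 = 33.090553
tip radii: r_a1 = 26.768000, r_a2 = 36.328000
no profile shift: α' = α, a' = a
action lengths: √(r_a1²−r_b1²) = 12.057213, √(r_a2²−r_b2²) = 14.991293
base pitch p_b = π·m·cos α = 5.775391
CR = (12.057213 + 14.991293 − 59.272000·sin 15.95300°)/5.775391 = 1.862674
contact ratio ≈ 1.8627

1.8627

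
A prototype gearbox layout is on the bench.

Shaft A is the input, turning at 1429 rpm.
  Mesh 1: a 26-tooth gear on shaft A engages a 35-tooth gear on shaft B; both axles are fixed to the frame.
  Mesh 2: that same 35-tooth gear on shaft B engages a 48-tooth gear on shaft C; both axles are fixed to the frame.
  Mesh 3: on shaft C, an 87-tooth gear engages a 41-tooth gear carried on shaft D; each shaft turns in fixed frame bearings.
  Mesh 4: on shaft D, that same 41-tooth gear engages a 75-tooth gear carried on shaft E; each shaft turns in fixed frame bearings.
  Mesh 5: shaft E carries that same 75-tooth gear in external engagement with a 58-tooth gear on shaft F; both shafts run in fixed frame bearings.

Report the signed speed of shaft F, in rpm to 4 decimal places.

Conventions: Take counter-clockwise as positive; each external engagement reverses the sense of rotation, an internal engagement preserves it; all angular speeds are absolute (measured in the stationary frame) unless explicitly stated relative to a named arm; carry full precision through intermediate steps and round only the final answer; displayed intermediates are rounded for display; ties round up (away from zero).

-1161.0625 rpm

recognized (6 fixed axles, 5 meshes): fixed-axis compound train
mesh 1 [26T→35T]: ω = 1429.0000×26/35 = 1061.5429 rpm, sense flips to −
mesh 2 [35T→48T]: ω = 1061.5429×35/48 = 774.0417 rpm, sense flips to +
mesh 3 [87T→41T]: ω = 774.0417×87/41 = 1642.4787 rpm, sense flips to −
mesh 4 [41T→75T]: ω = 1642.4787×41/75 = 897.8883 rpm, sense flips to +
mesh 5 [75T→58T]: ω = 897.8883×75/58 = 1161.0625 rpm, sense flips to −
signed output speed = -1161.0625 rpm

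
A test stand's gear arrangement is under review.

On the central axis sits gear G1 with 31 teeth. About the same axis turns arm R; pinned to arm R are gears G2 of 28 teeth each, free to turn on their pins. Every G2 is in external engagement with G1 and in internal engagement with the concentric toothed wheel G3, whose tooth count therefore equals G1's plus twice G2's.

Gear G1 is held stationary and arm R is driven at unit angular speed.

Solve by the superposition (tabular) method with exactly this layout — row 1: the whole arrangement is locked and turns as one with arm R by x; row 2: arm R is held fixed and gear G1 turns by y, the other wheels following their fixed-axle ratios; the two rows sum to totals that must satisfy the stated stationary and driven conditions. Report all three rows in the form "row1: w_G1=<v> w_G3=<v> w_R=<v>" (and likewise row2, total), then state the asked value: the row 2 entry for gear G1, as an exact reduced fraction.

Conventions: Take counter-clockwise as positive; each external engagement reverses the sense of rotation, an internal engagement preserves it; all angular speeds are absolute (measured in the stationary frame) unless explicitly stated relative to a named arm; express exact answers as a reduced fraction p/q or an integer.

row1: w_G1=1 w_G3=1 w_R=1
row2: w_G1=-1 w_G3=31/87 w_R=0
total: w_G1=0 w_G3=118/87 w_R=1
asked value: -1

recognized (axles ride arm R): planetary set, 31/28/87 teeth
row 1: whole set turns with the arm by x
row 2: sun turns y, ring = −(31/87)·y, arm 0
boundary: total ω_sun = x + y = 0 and total ω_arm = x = 1  ⇒  y = -1, x = 1
row 2 ring = −(31/87)·(-1) = 31/87
totals (row 1 + row 2): sun 1 + (-1) = 0, ring 1 + 31/87 = 118/87, arm 1 + 0 = 1
asked cell (row2, sun) = -1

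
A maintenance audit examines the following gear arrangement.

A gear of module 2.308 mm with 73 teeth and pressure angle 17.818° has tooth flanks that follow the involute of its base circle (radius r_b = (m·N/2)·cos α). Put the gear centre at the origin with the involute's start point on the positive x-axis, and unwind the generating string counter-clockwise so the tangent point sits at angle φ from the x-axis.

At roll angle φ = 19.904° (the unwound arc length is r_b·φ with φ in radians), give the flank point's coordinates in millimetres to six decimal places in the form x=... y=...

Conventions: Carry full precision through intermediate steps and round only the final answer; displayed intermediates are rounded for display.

x=84.895505 y=1.107293

recognized (one wheel, involute flank): single-mesh tooth geometry, m = 2.308, N = 73
pitch radius r_p = m·N/2 = 2.308·73/2 = 84.242000
base radius r_b = r_p·cos α = 84.242000·cos 17.818° = 80.201190
roll angle φ = 19.904° = 0.34739033 rad
x = r_b·(cos φ + φ·sin φ) = 84.895505
y = r_b·(sin φ − φ·cos φ) = 1.107293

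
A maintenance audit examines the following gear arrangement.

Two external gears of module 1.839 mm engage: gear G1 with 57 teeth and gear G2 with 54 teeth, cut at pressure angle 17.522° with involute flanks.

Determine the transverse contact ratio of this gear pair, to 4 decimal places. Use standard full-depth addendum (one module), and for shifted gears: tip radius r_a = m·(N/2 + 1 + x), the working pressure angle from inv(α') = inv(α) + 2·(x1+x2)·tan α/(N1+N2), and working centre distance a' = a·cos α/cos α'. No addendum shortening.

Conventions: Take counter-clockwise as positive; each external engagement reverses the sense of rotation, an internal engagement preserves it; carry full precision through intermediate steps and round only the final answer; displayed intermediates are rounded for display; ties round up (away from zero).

1.9250

class = single-mesh tooth geometry [involute pair 57T × 54T, m = 1.839]
base radii: r_b1 = 49.979681, r_b2 = 47.349171
tip radii: r_a1 = 54.250500, r_a2 = 51.492000
no profile shift: α' = α, a' = a
action lengths: √(r_a1²−r_b1²) = 21.098537, √(r_a2²−r_b2²) = 20.235663
base pitch p_b = π·m·cos α = 5.509326
CR = (21.098537 + 20.235663 − 102.064500·sin 17.52200°)/5.509326 = 1.924997
contact ratio ≈ 1.9250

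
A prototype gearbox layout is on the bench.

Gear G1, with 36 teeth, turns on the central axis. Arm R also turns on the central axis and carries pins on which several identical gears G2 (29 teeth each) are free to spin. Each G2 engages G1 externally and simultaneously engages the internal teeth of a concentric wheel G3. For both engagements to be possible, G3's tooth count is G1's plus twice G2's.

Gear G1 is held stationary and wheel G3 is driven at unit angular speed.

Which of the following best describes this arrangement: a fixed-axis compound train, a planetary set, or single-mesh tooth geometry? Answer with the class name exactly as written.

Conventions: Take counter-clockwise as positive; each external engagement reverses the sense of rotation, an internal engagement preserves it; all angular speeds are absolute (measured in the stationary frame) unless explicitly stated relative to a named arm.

class = planetary set [G3 = 36+2·29 = 94; Willis about the carrier]
classification: planetary set

planetary set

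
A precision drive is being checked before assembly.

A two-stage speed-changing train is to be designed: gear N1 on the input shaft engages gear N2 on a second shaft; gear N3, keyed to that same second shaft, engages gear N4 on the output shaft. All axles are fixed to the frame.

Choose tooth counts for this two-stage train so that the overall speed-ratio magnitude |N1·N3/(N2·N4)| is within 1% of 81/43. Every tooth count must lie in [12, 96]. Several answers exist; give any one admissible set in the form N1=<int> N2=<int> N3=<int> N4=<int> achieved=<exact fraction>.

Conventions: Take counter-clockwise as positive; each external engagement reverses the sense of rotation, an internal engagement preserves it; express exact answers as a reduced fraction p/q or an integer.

N1=12 N2=43 N3=81 N4=12 achieved=81/43

topology: fixed-axis compound train — 2 stages, target 81/43
target = 81/43 in lowest terms: an exact hit needs N1·N3 = k·81 and N2·N4 = k·43 for one integer k, every count in [12, 96]; additionally prefer no 1:1 stage (N1 ≠ N2, N3 ≠ N4)
k = 1…11: no 1:1-free in-range split of k·81 and k·43 into factor pairs; take k = 12
k = 12: N1·N3 = 972 = 12·81, N2·N4 = 516 = 43·12
achieved = 12·81/(43·12) = 81/43; |achieved − target| = 0 ≤ 81/4300 ✓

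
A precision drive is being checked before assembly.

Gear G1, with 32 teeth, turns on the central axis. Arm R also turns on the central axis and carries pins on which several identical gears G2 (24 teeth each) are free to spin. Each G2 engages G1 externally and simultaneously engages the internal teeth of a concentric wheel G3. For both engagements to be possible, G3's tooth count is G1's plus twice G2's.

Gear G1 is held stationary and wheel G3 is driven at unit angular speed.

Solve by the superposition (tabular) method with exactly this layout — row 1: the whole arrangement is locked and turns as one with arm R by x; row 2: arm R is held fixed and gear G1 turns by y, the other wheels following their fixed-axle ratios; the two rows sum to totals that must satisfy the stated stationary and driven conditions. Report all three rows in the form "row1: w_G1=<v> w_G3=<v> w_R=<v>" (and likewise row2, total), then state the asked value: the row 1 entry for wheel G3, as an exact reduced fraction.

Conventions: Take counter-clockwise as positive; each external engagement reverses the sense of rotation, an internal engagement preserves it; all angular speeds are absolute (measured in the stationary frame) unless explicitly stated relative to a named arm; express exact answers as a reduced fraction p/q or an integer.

recognized (axles ride arm R): planetary set, 32/24/80 teeth
row 1: whole set turns with the arm by x
row 2 — arm fixed, fixed-axis ratios: sun y, ring −(32/80)·y, arm 0
boundary: total ω_sun = x + y = 0 and total ω_ring = x − (32/80)·y = 1  ⇒  y = -5/7, x = 5/7
row 2 ring = −(32/80)·(-5/7) = 2/7
totals (row 1 + row 2): sun 5/7 + (-5/7) = 0, ring 5/7 + 2/7 = 1, arm 5/7 + 0 = 5/7
asked cell (row1, ring) = 5/7

row1: w_G1=5/7 w_G3=5/7 w_R=5/7
row2: w_G1=-5/7 w_G3=2/7 w_R=0
total: w_G1=0 w_G3=1 w_R=5/7
asked value: 5/7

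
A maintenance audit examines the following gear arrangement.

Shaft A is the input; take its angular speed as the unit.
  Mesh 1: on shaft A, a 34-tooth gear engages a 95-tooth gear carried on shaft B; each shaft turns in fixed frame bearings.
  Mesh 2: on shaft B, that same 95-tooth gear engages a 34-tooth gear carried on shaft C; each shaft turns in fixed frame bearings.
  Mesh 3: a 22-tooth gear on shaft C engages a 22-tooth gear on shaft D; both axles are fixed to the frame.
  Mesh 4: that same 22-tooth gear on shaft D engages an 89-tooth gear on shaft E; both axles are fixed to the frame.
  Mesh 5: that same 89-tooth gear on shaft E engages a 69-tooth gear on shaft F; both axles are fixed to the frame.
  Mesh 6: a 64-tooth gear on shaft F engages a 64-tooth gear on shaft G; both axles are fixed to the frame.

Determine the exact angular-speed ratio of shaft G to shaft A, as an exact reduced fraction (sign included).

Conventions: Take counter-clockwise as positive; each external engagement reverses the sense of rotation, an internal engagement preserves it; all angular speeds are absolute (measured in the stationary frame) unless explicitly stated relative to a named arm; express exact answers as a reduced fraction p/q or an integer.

22/69

class = fixed-axis compound train [6 meshes; 6 ratios multiply, 6 sense flips]
mesh 1 [34T→95T]: running ratio 34/95, sense −
mesh 2 [95T→34T]: running ratio 1, sense +
mesh 3 [22T→22T]: running ratio 1, sense −
mesh 4 [22T→89T]: running ratio 22/89, sense +
mesh 5 [89T→69T]: running ratio 22/69, sense −
mesh 6 [64T→64T]: running ratio 22/69, sense +
ω_out/ω_in = 22/69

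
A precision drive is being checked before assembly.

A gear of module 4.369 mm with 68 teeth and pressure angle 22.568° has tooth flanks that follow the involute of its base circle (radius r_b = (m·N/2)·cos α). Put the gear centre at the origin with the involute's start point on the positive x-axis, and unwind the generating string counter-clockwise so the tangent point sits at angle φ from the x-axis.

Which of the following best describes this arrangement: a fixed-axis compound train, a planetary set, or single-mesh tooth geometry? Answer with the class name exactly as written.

recognized (one wheel, involute flank): single-mesh tooth geometry, m = 4.369, N = 68
classification: single-mesh tooth geometry

single-mesh tooth geometry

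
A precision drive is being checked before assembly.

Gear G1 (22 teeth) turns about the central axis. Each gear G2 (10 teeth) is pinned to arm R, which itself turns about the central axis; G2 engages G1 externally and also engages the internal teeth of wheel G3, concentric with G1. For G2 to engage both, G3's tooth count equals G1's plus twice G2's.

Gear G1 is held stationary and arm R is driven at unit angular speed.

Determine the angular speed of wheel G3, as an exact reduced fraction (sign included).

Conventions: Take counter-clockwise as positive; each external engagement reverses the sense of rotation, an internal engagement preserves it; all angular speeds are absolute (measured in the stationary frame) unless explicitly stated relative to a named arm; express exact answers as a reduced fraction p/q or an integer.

recognized (axles ride arm R): planetary set, 22/10/42 teeth
ring teeth: 22 + 2·10 = 42
22(ω_sun−ω_arm) = −42(ω_ring−ω_arm),  ω_sun = 0, ω_arm = 1
ω_ring = 1 − (22/42)(0−1) = 32/21
exact speed ratio = 32/21

32/21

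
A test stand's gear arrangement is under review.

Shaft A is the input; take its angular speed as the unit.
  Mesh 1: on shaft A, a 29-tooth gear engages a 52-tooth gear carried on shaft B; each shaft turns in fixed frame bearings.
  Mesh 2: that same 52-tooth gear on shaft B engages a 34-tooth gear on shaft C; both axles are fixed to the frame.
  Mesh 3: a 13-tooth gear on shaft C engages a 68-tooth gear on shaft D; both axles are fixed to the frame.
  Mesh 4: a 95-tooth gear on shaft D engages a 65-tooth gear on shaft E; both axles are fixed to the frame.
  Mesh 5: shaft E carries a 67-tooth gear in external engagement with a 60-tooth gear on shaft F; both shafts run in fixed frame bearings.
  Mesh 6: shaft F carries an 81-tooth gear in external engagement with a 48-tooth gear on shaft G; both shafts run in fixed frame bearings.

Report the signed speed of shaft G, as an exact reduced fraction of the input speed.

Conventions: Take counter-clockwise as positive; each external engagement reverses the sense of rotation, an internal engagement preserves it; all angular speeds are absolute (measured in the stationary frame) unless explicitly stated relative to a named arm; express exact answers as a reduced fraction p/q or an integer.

332253/739840

6-mesh fixed-axis compound train (all bearings frame-fixed)
mesh 1 [29T→52T]: |ω|/ω_in = 1×29/52 = 29/52, sense flips to −
mesh 2 [52T→34T]: |ω|/ω_in = (29/52)×52/34 = 29/34, sense flips to +
mesh 3 [13T→68T]: |ω|/ω_in = (29/34)×13/68 = 377/2312, sense flips to −
mesh 4 [95T→65T]: |ω|/ω_in = (377/2312)×95/65 = 551/2312, sense flips to +
mesh 5 [67T→60T]: |ω|/ω_in = (551/2312)×67/60 = 36917/138720, sense flips to −
mesh 6 [81T→48T]: |ω|/ω_in = (36917/138720)×81/48 = 332253/739840, sense flips to +
signed output speed (× input speed) = 332253/739840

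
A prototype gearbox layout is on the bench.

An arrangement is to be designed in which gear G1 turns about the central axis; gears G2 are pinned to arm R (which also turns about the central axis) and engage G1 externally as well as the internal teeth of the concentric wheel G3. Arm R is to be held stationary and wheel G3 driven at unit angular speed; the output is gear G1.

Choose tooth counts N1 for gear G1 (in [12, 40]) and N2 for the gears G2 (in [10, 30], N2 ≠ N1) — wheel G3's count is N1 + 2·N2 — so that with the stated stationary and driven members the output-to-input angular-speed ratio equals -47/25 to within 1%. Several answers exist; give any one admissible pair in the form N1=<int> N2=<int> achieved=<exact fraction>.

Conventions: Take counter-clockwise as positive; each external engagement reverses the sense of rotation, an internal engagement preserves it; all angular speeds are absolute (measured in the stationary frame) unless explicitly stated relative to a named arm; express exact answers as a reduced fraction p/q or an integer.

planetary set to be sized for -47/25 (Willis relation)
Willis with ω_arm = 0: ω_sun/ω_ring = −N3/N1; set equal to -47/25  ⇒  N3/N1 = −(-47/25) = 47/25
N3 = N1 + 2·N2  ⇒  N2/N1 = (N3/N1 − 1)/2 = (47/25 − 1)/2 = 11/25
smallest multiple with N1 ≥ 12 and N2 ≥ 10: k = 1  ⇒  N1 = 1·25 = 25, N2 = 1·11 = 11 (N1 ≤ 40, N2 ≤ 30, N2 ≠ N1 ✓), N3 = 25 + 2·11 = 47
check: −N3/N1 with N1 = 25, N3 = 47 gives -47/25; |achieved − target| = 0 ≤ 47/2500 ✓

N1=25 N2=11 achieved=-47/25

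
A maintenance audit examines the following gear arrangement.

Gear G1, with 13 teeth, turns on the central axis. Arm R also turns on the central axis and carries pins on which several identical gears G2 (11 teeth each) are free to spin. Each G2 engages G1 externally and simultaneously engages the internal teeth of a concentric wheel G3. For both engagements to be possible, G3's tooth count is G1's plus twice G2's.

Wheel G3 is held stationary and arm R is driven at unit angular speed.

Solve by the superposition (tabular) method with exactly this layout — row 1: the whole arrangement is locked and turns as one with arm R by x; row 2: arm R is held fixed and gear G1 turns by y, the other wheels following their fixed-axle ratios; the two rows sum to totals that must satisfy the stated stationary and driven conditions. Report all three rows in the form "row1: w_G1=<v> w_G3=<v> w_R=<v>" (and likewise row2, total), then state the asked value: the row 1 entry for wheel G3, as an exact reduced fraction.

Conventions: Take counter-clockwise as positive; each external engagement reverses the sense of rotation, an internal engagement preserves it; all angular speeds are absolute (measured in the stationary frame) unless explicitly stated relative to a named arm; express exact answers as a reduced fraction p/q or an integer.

row1: w_G1=1 w_G3=1 w_R=1
row2: w_G1=35/13 w_G3=-1 w_R=0
total: w_G1=48/13 w_G3=0 w_R=1
asked value: 1

topology: planetary set — G1 13T / G2 11T / G3 35T, arm = carrier (Willis)
row 1 (train locked, turned with arm): all members turn x
row 2: sun turns y, ring = −(13/35)·y, arm 0
boundary: total ω_ring = x − (13/35)·y = 0 and total ω_arm = x = 1  ⇒  y = 35/13, x = 1
row 2 ring = −(13/35)·35/13 = -1
totals (row 1 + row 2): sun 1 + 35/13 = 48/13, ring 1 + (-1) = 0, arm 1 + 0 = 1
asked cell (row1, ring) = 1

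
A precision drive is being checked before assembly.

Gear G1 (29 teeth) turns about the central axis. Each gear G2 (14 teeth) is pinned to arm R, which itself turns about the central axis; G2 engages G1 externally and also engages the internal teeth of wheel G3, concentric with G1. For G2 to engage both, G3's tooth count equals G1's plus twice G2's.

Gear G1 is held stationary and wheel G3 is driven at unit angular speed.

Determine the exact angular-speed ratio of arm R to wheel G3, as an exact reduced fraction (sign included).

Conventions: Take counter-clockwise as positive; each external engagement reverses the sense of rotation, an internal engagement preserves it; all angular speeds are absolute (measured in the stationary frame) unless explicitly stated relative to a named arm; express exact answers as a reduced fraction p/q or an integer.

57/86

planetary set (29T centre, 14T on arm, 57T internal) — Willis relation
ring teeth: 29 + 2·14 = 57
29(ω_sun−ω_arm) = −57(ω_ring−ω_arm),  ω_sun = 0, ω_ring = 1
29(0−ω_arm) = −57(1−ω_arm)  ⇒  86·ω_arm = 57  ⇒  ω_arm = 57/86
ω_out/ω_in = 57/86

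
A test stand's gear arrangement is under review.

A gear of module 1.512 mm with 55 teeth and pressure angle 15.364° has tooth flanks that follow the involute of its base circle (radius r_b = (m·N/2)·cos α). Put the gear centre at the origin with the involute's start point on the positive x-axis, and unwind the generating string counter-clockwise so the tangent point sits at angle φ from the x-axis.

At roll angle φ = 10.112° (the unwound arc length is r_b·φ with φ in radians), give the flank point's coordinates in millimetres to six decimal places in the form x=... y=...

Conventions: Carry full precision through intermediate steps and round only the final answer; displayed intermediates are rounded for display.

topology: single-mesh involute geometry — m = 1.512, N = 55
pitch radius r_p = m·N/2 = 1.512·55/2 = 41.580000
base radius r_b = r_p·cos α = 41.580000·cos 15.364° = 40.094017
roll angle φ = 10.112° = 0.17648769 rad
x = r_b·(cos φ + φ·sin φ) = 40.713585
y = r_b·(sin φ − φ·cos φ) = 0.073240

x=40.713585 y=0.073240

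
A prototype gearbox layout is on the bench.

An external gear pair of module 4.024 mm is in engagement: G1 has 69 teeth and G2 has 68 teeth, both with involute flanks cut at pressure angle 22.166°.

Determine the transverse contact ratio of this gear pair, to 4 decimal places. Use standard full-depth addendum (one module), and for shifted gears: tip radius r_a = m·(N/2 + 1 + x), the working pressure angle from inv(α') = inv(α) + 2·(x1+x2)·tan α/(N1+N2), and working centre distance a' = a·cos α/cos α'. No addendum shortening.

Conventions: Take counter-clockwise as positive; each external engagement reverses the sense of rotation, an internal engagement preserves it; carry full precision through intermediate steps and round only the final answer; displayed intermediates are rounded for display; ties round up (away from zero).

topology: single-mesh involute geometry — m = 4.024, 69T/68T pair
base radii: r_b1 = 128.567866, r_b2 = 126.704564
tip radii: r_a1 = 142.852000, r_a2 = 140.840000
no profile shift: α' = α, a' = a
action lengths: √(r_a1²−r_b1²) = 62.265542, √(r_a2²−r_b2²) = 61.496822
base pitch p_b = π·m·cos α = 11.707474
CR = (62.265542 + 61.496822 − 275.644000·sin 22.16600°)/11.707474 = 1.688176
contact ratio ≈ 1.6882

1.6882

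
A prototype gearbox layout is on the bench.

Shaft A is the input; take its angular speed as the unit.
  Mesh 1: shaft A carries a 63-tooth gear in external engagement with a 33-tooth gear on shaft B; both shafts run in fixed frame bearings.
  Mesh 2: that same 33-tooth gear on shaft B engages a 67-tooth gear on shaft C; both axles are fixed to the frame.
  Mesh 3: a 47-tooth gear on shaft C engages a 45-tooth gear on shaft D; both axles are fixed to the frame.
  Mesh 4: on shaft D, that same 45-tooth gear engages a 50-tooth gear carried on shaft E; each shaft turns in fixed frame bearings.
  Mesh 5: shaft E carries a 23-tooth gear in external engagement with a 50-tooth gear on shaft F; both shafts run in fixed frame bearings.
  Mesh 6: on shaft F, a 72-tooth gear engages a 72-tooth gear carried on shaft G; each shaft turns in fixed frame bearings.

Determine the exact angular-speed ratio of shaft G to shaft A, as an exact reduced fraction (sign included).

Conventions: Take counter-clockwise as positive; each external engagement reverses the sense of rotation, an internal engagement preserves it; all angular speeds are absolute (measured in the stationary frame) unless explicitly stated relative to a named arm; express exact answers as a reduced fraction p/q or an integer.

class = fixed-axis compound train [6 meshes; 6 ratios multiply, 6 sense flips]
mesh 1 [63T→33T]: running ratio 21/11, sense −
mesh 2 [33T→67T]: running ratio 63/67, sense +
mesh 3 [47T→45T]: running ratio 329/335, sense −
mesh 4 [45T→50T]: running ratio 2961/3350, sense +
mesh 5 [23T→50T]: running ratio 68103/167500, sense −
mesh 6 [72T→72T]: running ratio 68103/167500, sense +
ω_out/ω_in = 68103/167500

68103/167500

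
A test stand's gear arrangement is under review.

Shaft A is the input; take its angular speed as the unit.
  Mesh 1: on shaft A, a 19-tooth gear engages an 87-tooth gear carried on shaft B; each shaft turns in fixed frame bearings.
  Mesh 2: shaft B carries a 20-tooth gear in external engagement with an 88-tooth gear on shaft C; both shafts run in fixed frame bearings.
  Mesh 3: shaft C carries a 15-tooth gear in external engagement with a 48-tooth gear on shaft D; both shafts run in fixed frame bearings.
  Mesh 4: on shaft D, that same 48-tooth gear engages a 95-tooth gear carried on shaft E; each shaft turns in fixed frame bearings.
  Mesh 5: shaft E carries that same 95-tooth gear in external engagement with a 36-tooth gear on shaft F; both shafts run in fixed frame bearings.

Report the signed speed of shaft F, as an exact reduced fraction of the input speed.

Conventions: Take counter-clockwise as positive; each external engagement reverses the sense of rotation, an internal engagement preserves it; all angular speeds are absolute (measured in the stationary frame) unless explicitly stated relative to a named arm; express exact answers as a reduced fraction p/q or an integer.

5-mesh fixed-axis compound train (all bearings frame-fixed)
mesh 1 [19T→87T]: |ω|/ω_in = 1×19/87 = 19/87, sense flips to −
mesh 2 [20T→88T]: |ω|/ω_in = (19/87)×20/88 = 95/1914, sense flips to +
mesh 3 [15T→48T]: |ω|/ω_in = (95/1914)×15/48 = 475/30624, sense flips to −
mesh 4 [48T→95T]: |ω|/ω_in = (475/30624)×48/95 = 5/638, sense flips to +
mesh 5 [95T→36T]: |ω|/ω_in = (5/638)×95/36 = 475/22968, sense flips to −
signed output speed (× input speed) = -475/22968

-475/22968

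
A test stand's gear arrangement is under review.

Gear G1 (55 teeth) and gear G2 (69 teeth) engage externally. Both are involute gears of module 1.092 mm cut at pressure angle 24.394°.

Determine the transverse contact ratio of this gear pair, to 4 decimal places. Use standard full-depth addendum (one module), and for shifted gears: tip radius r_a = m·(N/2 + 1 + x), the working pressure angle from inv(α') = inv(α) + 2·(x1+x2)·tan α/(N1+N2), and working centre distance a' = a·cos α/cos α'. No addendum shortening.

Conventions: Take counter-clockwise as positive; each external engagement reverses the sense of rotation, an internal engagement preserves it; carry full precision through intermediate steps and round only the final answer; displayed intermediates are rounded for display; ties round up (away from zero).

1.5792

class = single-mesh tooth geometry [involute pair 55T × 69T, m = 1.092]
base radii: r_b1 = 27.349129, r_b2 = 34.310726
tip radii: r_a1 = 31.122000, r_a2 = 38.766000
no profile shift: α' = α, a' = a
action lengths: √(r_a1²−r_b1²) = 14.852744, √(r_a2²−r_b2²) = 18.043748
base pitch p_b = π·m·cos α = 3.124357
CR = (14.852744 + 18.043748 − 67.704000·sin 24.39400°)/3.124357 = 1.579245
contact ratio ≈ 1.5792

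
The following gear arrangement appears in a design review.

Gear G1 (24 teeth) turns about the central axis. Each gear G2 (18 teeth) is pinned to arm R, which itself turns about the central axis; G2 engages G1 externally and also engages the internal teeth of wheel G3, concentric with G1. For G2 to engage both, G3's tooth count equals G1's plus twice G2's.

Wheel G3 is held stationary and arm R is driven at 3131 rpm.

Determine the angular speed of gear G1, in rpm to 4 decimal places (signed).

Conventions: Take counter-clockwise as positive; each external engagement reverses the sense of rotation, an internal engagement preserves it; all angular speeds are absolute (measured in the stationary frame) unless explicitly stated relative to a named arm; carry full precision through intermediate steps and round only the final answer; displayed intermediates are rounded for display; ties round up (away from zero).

+10958.5000 rpm

planetary set (24T centre, 18T on arm, 60T internal) — Willis relation
normalise by the input: solve with ω_arm = 1, then scale by 3131 rpm
ring teeth: 24 + 2·18 = 60
24(ω_sun−ω_arm) = −60(ω_ring−ω_arm),  ω_ring = 0, ω_arm = 1
ω_sun = 1 − (60/24)(0−1) = 7/2
scale: ω_sun = 7/2 × 3131 rpm = +10958.5000 rpm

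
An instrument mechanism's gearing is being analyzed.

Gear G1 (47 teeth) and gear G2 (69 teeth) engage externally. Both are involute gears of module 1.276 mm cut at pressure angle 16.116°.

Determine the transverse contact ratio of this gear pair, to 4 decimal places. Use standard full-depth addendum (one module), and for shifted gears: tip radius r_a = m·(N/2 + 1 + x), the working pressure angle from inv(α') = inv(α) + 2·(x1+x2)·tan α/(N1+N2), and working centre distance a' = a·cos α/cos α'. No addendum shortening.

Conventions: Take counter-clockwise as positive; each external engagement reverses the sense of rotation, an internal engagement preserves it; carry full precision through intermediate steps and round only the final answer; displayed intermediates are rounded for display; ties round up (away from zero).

class = single-mesh tooth geometry [involute pair 47T × 69T, m = 1.276]
base radii: r_b1 = 28.807600, r_b2 = 42.292009
tip radii: r_a1 = 31.262000, r_a2 = 45.298000
no profile shift: α' = α, a' = a
action lengths: √(r_a1²−r_b1²) = 12.142273, √(r_a2²−r_b2²) = 16.226360
base pitch p_b = π·m·cos α = 3.851138
CR = (12.142273 + 16.226360 − 74.008000·sin 16.11600°)/3.851138 = 2.031938
contact ratio ≈ 2.0319

2.0319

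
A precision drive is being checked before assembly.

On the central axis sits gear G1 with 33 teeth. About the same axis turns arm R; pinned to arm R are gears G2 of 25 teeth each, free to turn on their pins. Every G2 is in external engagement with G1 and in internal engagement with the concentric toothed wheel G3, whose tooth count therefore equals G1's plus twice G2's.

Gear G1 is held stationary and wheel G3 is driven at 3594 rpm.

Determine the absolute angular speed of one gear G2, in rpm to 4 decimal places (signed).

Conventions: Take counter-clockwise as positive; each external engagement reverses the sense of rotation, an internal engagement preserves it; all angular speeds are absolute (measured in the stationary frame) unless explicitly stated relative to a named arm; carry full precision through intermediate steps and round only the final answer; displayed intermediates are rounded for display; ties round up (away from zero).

topology: planetary set — G1 33T / G2 25T / G3 83T, arm = carrier (Willis)
normalise by the input: solve with ω_ring = 1, then scale by 3594 rpm
ring teeth: 33 + 2·25 = 83
33(ω_sun−ω_arm) = −83(ω_ring−ω_arm),  ω_sun = 0, ω_ring = 1
33(0−ω_arm) = −83(1−ω_arm)  ⇒  116·ω_arm = 83  ⇒  ω_arm = 83/116
sun–planet mesh: 33·(0−83/116) = −25·(ω_p−ω_arm)  ⇒  ω_p−ω_arm = 2739/2900
ω_p = 83/116 + 2739/2900 = 83/50
scale: ω_p = 83/50 × 3594 rpm = +5966.0400 rpm

+5966.0400 rpm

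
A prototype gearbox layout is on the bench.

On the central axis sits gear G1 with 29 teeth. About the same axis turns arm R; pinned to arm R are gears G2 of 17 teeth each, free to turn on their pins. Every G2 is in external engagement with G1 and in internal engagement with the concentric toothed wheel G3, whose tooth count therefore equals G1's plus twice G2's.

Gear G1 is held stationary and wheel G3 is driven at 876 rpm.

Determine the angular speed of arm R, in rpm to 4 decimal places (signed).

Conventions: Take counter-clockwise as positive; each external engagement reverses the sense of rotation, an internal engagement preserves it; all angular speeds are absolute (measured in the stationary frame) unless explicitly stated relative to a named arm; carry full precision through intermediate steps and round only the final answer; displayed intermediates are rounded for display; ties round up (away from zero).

+599.8696 rpm

topology: planetary set — G1 29T / G2 17T / G3 63T, arm = carrier (Willis)
normalise by the input: solve with ω_ring = 1, then scale by 876 rpm
ring teeth: 29 + 2·17 = 63
29(ω_sun−ω_arm) = −63(ω_ring−ω_arm),  ω_sun = 0, ω_ring = 1
29(0−ω_arm) = −63(1−ω_arm)  ⇒  92·ω_arm = 63  ⇒  ω_arm = 63/92
scale: ω_arm = 63/92 × 876 rpm = +599.8696 rpm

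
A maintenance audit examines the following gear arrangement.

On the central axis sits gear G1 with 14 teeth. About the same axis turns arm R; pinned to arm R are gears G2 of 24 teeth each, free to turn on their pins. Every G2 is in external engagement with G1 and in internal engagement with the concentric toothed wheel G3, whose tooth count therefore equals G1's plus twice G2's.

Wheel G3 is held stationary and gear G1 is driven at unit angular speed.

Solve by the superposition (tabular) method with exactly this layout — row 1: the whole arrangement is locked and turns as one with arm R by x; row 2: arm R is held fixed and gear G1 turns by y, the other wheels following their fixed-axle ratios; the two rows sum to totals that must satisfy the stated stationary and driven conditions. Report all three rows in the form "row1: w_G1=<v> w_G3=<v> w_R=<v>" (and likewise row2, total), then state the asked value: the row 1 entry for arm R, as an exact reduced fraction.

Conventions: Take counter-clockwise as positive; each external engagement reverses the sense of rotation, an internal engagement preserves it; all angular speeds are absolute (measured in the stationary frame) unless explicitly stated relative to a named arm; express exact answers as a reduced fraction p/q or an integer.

row1: w_G1=7/38 w_G3=7/38 w_R=7/38
row2: w_G1=31/38 w_G3=-7/38 w_R=0
total: w_G1=1 w_G3=0 w_R=7/38
asked value: 7/38

class = planetary set [G3 = 14+2·24 = 62; Willis about the carrier]
row 1 — lock + rotate with arm: ω_sun = ω_ring = ω_arm = x
row 2: sun turns y, ring = −(14/62)·y, arm 0
boundary: total ω_ring = x − (14/62)·y = 0 and total ω_sun = x + y = 1  ⇒  y = 31/38, x = 7/38
row 2 ring = −(14/62)·31/38 = -7/38
totals (row 1 + row 2): sun 7/38 + 31/38 = 1, ring 7/38 + (-7/38) = 0, arm 7/38 + 0 = 7/38
asked cell (row1, arm) = 7/38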